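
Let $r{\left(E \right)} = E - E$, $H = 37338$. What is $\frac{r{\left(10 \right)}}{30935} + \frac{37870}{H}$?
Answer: $\frac{2705}{2667} \approx 1.0142$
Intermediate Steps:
$r{\left(E \right)} = 0$
$\frac{r{\left(10 \right)}}{30935} + \frac{37870}{H} = \frac{0}{30935} + \frac{37870}{37338} = 0 \cdot \frac{1}{30935} + 37870 \cdot \frac{1}{37338} = 0 + \frac{2705}{2667} = \frac{2705}{2667}$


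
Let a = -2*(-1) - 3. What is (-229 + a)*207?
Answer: -47610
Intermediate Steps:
a = -1 (a = 2 - 3 = -1)
(-229 + a)*207 = (-229 - 1)*207 = -230*207 = -47610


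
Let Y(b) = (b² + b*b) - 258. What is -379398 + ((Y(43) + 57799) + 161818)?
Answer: -156341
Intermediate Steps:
Y(b) = -258 + 2*b² (Y(b) = (b² + b²) - 258 = 2*b² - 258 = -258 + 2*b²)
-379398 + ((Y(43) + 57799) + 161818) = -379398 + (((-258 + 2*43²) + 57799) + 161818) = -379398 + (((-258 + 2*1849) + 57799) + 161818) = -379398 + (((-258 + 3698) + 57799) + 161818) = -379398 + ((3440 + 57799) + 161818) = -379398 + (61239 + 161818) = -379398 + 223057 = -156341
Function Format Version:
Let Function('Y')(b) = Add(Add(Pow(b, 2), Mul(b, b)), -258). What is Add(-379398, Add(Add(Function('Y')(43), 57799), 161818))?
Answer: -156341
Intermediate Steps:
Function('Y')(b) = Add(-258, Mul(2, Pow(b, 2))) (Function('Y')(b) = Add(Add(Pow(b, 2), Pow(b, 2)), -258) = Add(Mul(2, Pow(b, 2)), -258) = Add(-258, Mul(2, Pow(b, 2))))
Add(-379398, Add(Add(Function('Y')(43), 57799), 161818)) = Add(-379398, Add(Add(Add(-258, Mul(2, Pow(43, 2))), 57799), 161818)) = Add(-379398, Add(Add(Add(-258, Mul(2, 1849)), 57799), 161818)) = Add(-379398, Add(Add(Add(-258, 3698), 57799), 161818)) = Add(-379398, Add(Add(3440, 57799), 161818)) = Add(-379398, Add(61239, 161818)) = Add(-379398, 223057) = -156341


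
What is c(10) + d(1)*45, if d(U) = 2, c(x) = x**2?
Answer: 190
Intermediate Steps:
c(10) + d(1)*45 = 10**2 + 2*45 = 100 + 90 = 190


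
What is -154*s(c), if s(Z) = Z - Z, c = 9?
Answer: 0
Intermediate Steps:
s(Z) = 0
-154*s(c) = -154*0 = 0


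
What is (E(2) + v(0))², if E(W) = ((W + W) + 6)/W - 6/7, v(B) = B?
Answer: 841/49 ≈ 17.163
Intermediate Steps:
E(W) = -6/7 + (6 + 2*W)/W (E(W) = (2*W + 6)/W - 6*⅐ = (6 + 2*W)/W - 6/7 = -6/7 + (6 + 2*W)/W)
(E(2) + v(0))² = ((8/7 + 6/2) + 0)² = ((8/7 + 6*(½)) + 0)² = ((8/7 + 3) + 0)² = (29/7 + 0)² = (29/7)² = 841/49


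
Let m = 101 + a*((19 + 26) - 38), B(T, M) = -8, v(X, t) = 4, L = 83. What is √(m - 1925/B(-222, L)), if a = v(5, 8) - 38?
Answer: √1658/4 ≈ 10.180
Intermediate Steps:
a = -34 (a = 4 - 38 = -34)
m = -137 (m = 101 - 34*((19 + 26) - 38) = 101 - 34*(45 - 38) = 101 - 34*7 = 101 - 238 = -137)
√(m - 1925/B(-222, L)) = √(-137 - 1925/(-8)) = √(-137 - 1925*(-⅛)) = √(-137 + 1925/8) = √(829/8) = √1658/4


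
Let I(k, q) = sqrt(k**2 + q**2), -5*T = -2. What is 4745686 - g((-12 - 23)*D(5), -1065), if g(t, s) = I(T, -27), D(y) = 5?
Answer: 4745686 - sqrt(18229)/5 ≈ 4.7457e+6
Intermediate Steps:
T = 2/5 (T = -1/5*(-2) = 2/5 ≈ 0.40000)
g(t, s) = sqrt(18229)/5 (g(t, s) = sqrt((2/5)**2 + (-27)**2) = sqrt(4/25 + 729) = sqrt(18229/25) = sqrt(18229)/5)
4745686 - g((-12 - 23)*D(5), -1065) = 4745686 - sqrt(18229)/5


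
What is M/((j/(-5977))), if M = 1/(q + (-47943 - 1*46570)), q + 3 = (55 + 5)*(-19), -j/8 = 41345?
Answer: -5977/31639178560 ≈ -1.8891e-7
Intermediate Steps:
j = -330760 (j = -8*41345 = -330760)
q = -1143 (q = -3 + (55 + 5)*(-19) = -3 + 60*(-19) = -3 - 1140 = -1143)
M = -1/95656 (M = 1/(-1143 + (-47943 - 1*46570)) = 1/(-1143 + (-47943 - 46570)) = 1/(-1143 - 94513) = 1/(-95656) = -1/95656 ≈ -1.0454e-5)
M/((j/(-5977))) = -1/(95656*((-330760/(-5977)))) = -1/(95656*((-330760*(-1/5977)))) = -1/(95656*330760/5977) = -1/95656*5977/330760 = -5977/31639178560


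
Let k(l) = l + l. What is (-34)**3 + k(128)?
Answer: -39048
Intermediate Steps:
k(l) = 2*l
(-34)**3 + k(128) = (-34)**3 + 2*128 = -39304 + 256 = -39048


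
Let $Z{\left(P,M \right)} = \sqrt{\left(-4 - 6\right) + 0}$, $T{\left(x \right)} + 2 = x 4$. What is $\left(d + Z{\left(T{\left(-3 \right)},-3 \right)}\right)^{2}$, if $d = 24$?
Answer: $\left(24 + i \sqrt{10}\right)^{2} \approx 566.0 + 151.79 i$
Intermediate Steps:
$T{\left(x \right)} = -2 + 4 x$ ($T{\left(x \right)} = -2 + x 4 = -2 + 4 x$)
$Z{\left(P,M \right)} = i \sqrt{10}$ ($Z{\left(P,M \right)} = \sqrt{\left(-4 - 6\right) + 0} = \sqrt{-10 + 0} = \sqrt{-10} = i \sqrt{10}$)
$\left(d + Z{\left(T{\left(-3 \right)},-3 \right)}\right)^{2} = \left(24 + i \sqrt{10}\right)^{2}$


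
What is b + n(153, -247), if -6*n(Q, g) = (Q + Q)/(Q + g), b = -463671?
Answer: -43585023/94 ≈ -4.6367e+5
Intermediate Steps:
n(Q, g) = -Q/(3*(Q + g)) (n(Q, g) = -(Q + Q)/(6*(Q + g)) = -2*Q/(6*(Q + g)) = -Q/(3*(Q + g)))
b + n(153, -247) = -463671 - 1*153/(3*153 + 3*(-247)) = -463671 - 1*153/(459 - 741) = -463671 - 1*153/(-282) = -463671 - 1*153*(-1/282) = -463671 + 51/94 = -43585023/94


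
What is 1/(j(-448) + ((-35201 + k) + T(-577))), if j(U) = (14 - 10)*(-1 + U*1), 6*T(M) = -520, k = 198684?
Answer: 3/484801 ≈ 6.1881e-6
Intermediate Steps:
T(M) = -260/3 (T(M) = (⅙)*(-520) = -260/3)
j(U) = -4 + 4*U (j(U) = 4*(-1 + U) = -4 + 4*U)
1/(j(-448) + ((-35201 + k) + T(-577))) = 1/((-4 + 4*(-448)) + ((-35201 + 198684) - 260/3)) = 1/((-4 - 1792) + (163483 - 260/3)) = 1/(-1796 + 490189/3) = 1/(484801/3) = 3/484801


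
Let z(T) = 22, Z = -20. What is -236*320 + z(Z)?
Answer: -75498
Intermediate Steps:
-236*320 + z(Z) = -236*320 + 22 = -75520 + 22 = -75498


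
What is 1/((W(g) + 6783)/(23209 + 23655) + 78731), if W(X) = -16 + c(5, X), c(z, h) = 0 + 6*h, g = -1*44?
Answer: 46864/3689656087 ≈ 1.2701e-5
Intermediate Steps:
g = -44
c(z, h) = 6*h
W(X) = -16 + 6*X
1/((W(g) + 6783)/(23209 + 23655) + 78731) = 1/(((-16 + 6*(-44)) + 6783)/(23209 + 23655) + 78731) = 1/(((-16 - 264) + 6783)/46864 + 78731) = 1/((-280 + 6783)*(1/46864) + 78731) = 1/(6503*(1/46864) + 78731) = 1/(6503/46864 + 78731) = 1/(3689656087/46864) = 46864/3689656087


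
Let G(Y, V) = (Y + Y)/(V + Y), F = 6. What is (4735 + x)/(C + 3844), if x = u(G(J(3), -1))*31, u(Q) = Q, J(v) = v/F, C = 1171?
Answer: 4673/5015 ≈ 0.93180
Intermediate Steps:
J(v) = v/6
G(Y, V) = 2*Y/(V + Y) (G(Y, V) = (2*Y)/(V + Y) = 2*Y/(V + Y))
x = -62 (x = (2*((⅙)*3)/(-1 + (⅙)*3))*31 = (2*(½)/(-1 + ½))*31 = (2*(½)/(-½))*31 = (2*(½)*(-2))*31 = -2*31 = -62)
(4735 + x)/(C + 3844) = (4735 - 62)/(1171 + 3844) = 4673/5015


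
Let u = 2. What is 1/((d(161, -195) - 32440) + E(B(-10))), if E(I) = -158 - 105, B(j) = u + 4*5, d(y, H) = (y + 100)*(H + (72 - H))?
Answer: -1/13911 ≈ -7.1886e-5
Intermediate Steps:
d(y, H) = 7200 + 72*y (d(y, H) = (100 + y)*72 = 7200 + 72*y)
B(j) = 22 (B(j) = 2 + 4*5 = 2 + 20 = 22)
E(I) = -263
1/((d(161, -195) - 32440) + E(B(-10))) = 1/(((7200 + 72*161) - 32440) - 263) = 1/(((7200 + 11592) - 32440) - 263) = 1/((18792 - 32440) - 263) = 1/(-13648 - 263) = 1/(-13911) = -1/13911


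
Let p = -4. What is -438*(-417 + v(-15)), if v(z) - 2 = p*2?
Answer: 185274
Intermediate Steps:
v(z) = -6 (v(z) = 2 - 4*2 = 2 - 8 = -6)
-438*(-417 + v(-15)) = -438*(-417 - 6) = -438*(-423) = 185274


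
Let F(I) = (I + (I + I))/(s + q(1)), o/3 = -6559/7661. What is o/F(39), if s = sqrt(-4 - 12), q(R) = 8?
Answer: -52472/298779 - 26236*I/298779 ≈ -0.17562 - 0.087811*I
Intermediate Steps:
s = 4*I (s = sqrt(-16) = 4*I ≈ 4.0*I)
o = -19677/7661 (o = 3*(-6559/7661) = -19677/7661 ≈ -2.5685)
F(I) = 3*I*(8 - 4*I)/80 (F(I) = (I + (I + I))/(4*I + 8) = (I + 2*I)/(8 + 4*I) = (3*I)*((8 - 4*I)/80) = 3*I*(8 - 4*I)/80)
o/F(39) = -(52472/298779 + 26236*I/298779) = -19677*80*(117/10 + 117*I/20)/13689/7661 = -524720*(117/10 + 117*I/20)/34957143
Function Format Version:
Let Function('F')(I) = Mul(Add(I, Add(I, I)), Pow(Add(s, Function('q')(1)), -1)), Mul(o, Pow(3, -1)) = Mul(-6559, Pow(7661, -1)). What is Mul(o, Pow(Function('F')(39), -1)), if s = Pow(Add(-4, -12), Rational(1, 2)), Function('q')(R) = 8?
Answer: Add(Rational(-52472, 298779), Mul(Rational(-26236, 298779), I)) ≈ Add(-0.17562, Mul(-0.087811, I))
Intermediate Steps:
s = Mul(4, I) (s = Pow(-16, Rational(1, 2)) = Mul(4, I) ≈ Mul(4.0000, I))
o = Rational(-19677, 7661) (o = Mul(3, Mul(-6559, Pow(7661, -1))) = Mul(3, Mul(-6559, Rational(1, 7661))) = Mul(3, Rational(-6559, 7661)) = Rational(-19677, 7661) ≈ -2.5685)
Function('F')(I) = Mul(Rational(3, 80), I, Add(8, Mul(-4, I))) (Function('F')(I) = Mul(Add(I, Add(I, I)), Pow(Add(Mul(4, I), 8), -1)) = Mul(Add(I, Mul(2, I)), Pow(Add(8, Mul(4, I)), -1)) = Mul(Mul(3, I), Mul(Rational(1, 80), Add(8, Mul(-4, I)))) = Mul(Rational(3, 80), I, Add(8, Mul(-4, I))))
Mul(o, Pow(Function('F')(39), -1)) = Mul(Rational(-19677, 7661), Pow(Mul(Rational(3, 20), 39, Add(2, Mul(-1, I))), -1)) = Mul(Rational(-19677, 7661), Pow(Add(Rational(117, 10), Mul(Rational(-117, 20), I)), -1)) = Mul(Rational(-19677, 7661), Mul(Rational(80, 13689), Add(Rational(117, 10), Mul(Rational(117, 20), I)))) = Mul(Rational(-524720, 34957143), Add(Rational(117, 10), Mul(Rational(117, 20), I)))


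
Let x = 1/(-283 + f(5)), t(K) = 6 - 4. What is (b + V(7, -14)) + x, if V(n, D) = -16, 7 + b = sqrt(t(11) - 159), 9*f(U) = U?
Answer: -58475/2542 + I*sqrt(157) ≈ -23.004 + 12.53*I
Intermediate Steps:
t(K) = 2
f(U) = U/9
b = -7 + I*sqrt(157) (b = -7 + sqrt(2 - 159) = -7 + sqrt(-157) = -7 + I*sqrt(157) ≈ -7.0 + 12.53*I)
x = -9/2542 (x = 1/(-283 + (1/9)*5) = 1/(-283 + 5/9) = 1/(-2542/9) = -9/2542 ≈ -0.0035405)
(b + V(7, -14)) + x = ((-7 + I*sqrt(157)) - 16) - 9/2542 = (-23 + I*sqrt(157)) - 9/2542 = -58475/2542 + I*sqrt(157)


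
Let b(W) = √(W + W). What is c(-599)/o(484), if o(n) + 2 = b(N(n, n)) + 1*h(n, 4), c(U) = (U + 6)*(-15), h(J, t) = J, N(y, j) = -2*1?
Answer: 2143695/116164 - 8895*I/116164 ≈ 18.454 - 0.076573*I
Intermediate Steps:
N(y, j) = -2
b(W) = √2*√W (b(W) = √(2*W) = √2*√W)
c(U) = -90 - 15*U (c(U) = (6 + U)*(-15) = -90 - 15*U)
o(n) = -2 + n + 2*I (o(n) = -2 + (√2*√(-2) + 1*n) = -2 + (√2*(I*√2) + n) = -2 + (2*I + n) = -2 + (n + 2*I) = -2 + n + 2*I)
c(-599)/o(484) = (-90 - 15*(-599))/(-2 + 484 + 2*I) = (-90 + 8985)/(482 + 2*I) = 8895*((482 - 2*I)/232328) = 8895*(482 - 2*I)/232328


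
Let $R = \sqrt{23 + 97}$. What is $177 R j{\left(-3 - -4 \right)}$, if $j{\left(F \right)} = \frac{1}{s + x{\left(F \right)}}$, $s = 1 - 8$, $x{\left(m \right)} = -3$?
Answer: $- \frac{177 \sqrt{30}}{5} \approx -193.89$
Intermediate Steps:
$s = -7$ ($s = 1 - 8 = -7$)
$j{\left(F \right)} = - \frac{1}{10}$ ($j{\left(F \right)} = \frac{1}{-7 - 3} = \frac{1}{-10} = - \frac{1}{10}$)
$R = 2 \sqrt{30}$ ($R = \sqrt{120} = 2 \sqrt{30} \approx 10.954$)
$177 R j{\left(-3 - -4 \right)} = 177 \cdot 2 \sqrt{30} \left(- \frac{1}{10}\right) = 354 \sqrt{30} \left(- \frac{1}{10}\right) = - \frac{177 \sqrt{30}}{5}$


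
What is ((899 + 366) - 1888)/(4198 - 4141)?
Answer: -623/57 ≈ -10.930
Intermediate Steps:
((899 + 366) - 1888)/(4198 - 4141) = (1265 - 1888)/57 = -623*1/57 = -623/57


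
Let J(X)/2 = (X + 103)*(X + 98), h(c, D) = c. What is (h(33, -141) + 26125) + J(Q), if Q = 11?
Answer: 51010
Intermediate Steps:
J(X) = 2*(98 + X)*(103 + X) (J(X) = 2*((X + 103)*(X + 98)) = 2*((103 + X)*(98 + X)) = 2*((98 + X)*(103 + X)) = 2*(98 + X)*(103 + X))
(h(33, -141) + 26125) + J(Q) = (33 + 26125) + (20188 + 2*11² + 402*11) = 26158 + (20188 + 2*121 + 4422) = 26158 + (20188 + 242 + 4422) = 26158 + 24852 = 51010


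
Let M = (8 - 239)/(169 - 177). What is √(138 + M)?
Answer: √2670/4 ≈ 12.918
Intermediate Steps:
M = 231/8 (M = -231/(-8) = -231*(-⅛) = 231/8 ≈ 28.875)
√(138 + M) = √(138 + 231/8) = √(1335/8) = √2670/4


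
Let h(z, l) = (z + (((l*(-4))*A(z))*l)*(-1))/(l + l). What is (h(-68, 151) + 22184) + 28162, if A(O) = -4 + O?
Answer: 4318868/151 ≈ 28602.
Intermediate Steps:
h(z, l) = (z + 4*l²*(-4 + z))/(2*l) (h(z, l) = (z + (((l*(-4))*(-4 + z))*l)*(-1))/(l + l) = (z + (((-4*l)*(-4 + z))*l)*(-1))/((2*l)) = (z + ((-4*l*(-4 + z))*l)*(-1))*(1/(2*l)) = (z - 4*l²*(-4 + z)*(-1))*(1/(2*l)) = (z + 4*l²*(-4 + z))*(1/(2*l)) = (z + 4*l²*(-4 + z))/(2*l))
(h(-68, 151) + 22184) + 28162 = ((½)*(-68 + 4*151²*(-4 - 68))/151 + 22184) + 28162 = ((½)*(1/151)*(-68 + 4*22801*(-72)) + 22184) + 28162 = ((½)*(1/151)*(-68 - 6566688) + 22184) + 28162 = ((½)*(1/151)*(-6566756) + 22184) + 28162 = (-3283378/151 + 22184) + 28162 = 66406/151 + 28162 = 4318868/151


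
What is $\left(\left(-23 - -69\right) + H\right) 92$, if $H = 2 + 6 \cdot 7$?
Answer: $8280$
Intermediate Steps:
$H = 44$ ($H = 2 + 42 = 44$)
$\left(\left(-23 - -69\right) + H\right) 92 = \left(\left(-23 - -69\right) + 44\right) 92 = \left(\left(-23 + 69\right) + 44\right) 92 = \left(46 + 44\right) 92 = 90 \cdot 92 = 8280$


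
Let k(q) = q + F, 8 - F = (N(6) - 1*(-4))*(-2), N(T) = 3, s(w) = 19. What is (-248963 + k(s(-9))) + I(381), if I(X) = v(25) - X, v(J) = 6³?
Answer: -249087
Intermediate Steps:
v(J) = 216
I(X) = 216 - X
F = 22 (F = 8 - (3 - 1*(-4))*(-2) = 8 - (3 + 4)*(-2) = 8 - 7*(-2) = 8 - 1*(-14) = 8 + 14 = 22)
k(q) = 22 + q (k(q) = q + 22 = 22 + q)
(-248963 + k(s(-9))) + I(381) = (-248963 + (22 + 19)) + (216 - 1*381) = (-248963 + 41) + (216 - 381) = -248922 - 165 = -249087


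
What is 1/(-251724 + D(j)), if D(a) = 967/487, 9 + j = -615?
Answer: -487/122588621 ≈ -3.9726e-6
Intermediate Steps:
j = -624 (j = -9 - 615 = -624)
D(a) = 967/487 (D(a) = 967*(1/487) = 967/487)
1/(-251724 + D(j)) = 1/(-251724 + 967/487) = 1/(-122588621/487) = -487/122588621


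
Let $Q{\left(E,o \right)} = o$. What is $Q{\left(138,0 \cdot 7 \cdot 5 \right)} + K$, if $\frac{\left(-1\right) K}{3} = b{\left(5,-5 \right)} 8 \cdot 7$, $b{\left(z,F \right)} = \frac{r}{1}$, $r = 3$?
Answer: $-504$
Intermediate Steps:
$b{\left(z,F \right)} = 3$ ($b{\left(z,F \right)} = \frac{3}{1} = 3 \cdot 1 = 3$)
$K = -504$ ($K = - 3 \cdot 3 \cdot 8 \cdot 7 = - 3 \cdot 24 \cdot 7 = \left(-3\right) 168 = -504$)
$Q{\left(138,0 \cdot 7 \cdot 5 \right)} + K = 0 \cdot 7 \cdot 5 - 504 = 0 \cdot 5 - 504 = 0 - 504 = -504$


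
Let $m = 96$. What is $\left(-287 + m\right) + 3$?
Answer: $-188$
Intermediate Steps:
$\left(-287 + m\right) + 3 = \left(-287 + 96\right) + 3 = -191 + 3 = -188$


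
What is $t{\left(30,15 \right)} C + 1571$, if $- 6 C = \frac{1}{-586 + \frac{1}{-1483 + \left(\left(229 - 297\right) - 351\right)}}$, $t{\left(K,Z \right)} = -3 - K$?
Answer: $\frac{1750983722}{1114573} \approx 1571.0$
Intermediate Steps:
$C = \frac{317}{1114573}$ ($C = - \frac{1}{6 \left(-586 + \frac{1}{-1483 + \left(\left(229 - 297\right) - 351\right)}\right)} = - \frac{1}{6 \left(-586 + \frac{1}{-1483 - 419}\right)} = - \frac{1}{6 \left(-586 + \frac{1}{-1902}\right)} = - \frac{1}{6 \left(-586 - \frac{1}{1902}\right)} = - \frac{1}{6 \left(- \frac{1114573}{1902}\right)} = \left(- \frac{1}{6}\right) \left(- \frac{1902}{1114573}\right) = \frac{317}{1114573} \approx 0.00028441$)
$t{\left(30,15 \right)} C + 1571 = \left(-3 - 30\right) \frac{317}{1114573} + 1571 = \left(-33\right) \frac{317}{1114573} + 1571 = - \frac{10461}{1114573} + 1571 = \frac{1750983722}{1114573}$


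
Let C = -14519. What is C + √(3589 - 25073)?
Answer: -14519 + 2*I*√5371 ≈ -14519.0 + 146.57*I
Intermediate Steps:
C + √(3589 - 25073) = -14519 + √(3589 - 25073) = -14519 + √(-21484) = -14519 + 2*I*√5371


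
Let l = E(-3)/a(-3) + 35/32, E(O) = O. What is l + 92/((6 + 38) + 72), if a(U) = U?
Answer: 2679/928 ≈ 2.8869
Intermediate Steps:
l = 67/32 (l = -3/(-3) + 35/32 = -3*(-⅓) + 35*(1/32) = 1 + 35/32 = 67/32 ≈ 2.0938)
l + 92/((6 + 38) + 72) = 67/32 + 92/((6 + 38) + 72) = 67/32 + 92/(44 + 72) = 67/32 + 92/116 = 67/32 + (1/116)*92 = 67/32 + 23/29 = 2679/928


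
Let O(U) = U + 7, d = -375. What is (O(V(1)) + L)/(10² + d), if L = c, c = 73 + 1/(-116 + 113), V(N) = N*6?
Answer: -257/825 ≈ -0.31152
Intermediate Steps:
V(N) = 6*N
c = 218/3 (c = 73 + 1/(-3) = 73 - ⅓ = 218/3 ≈ 72.667)
O(U) = 7 + U
L = 218/3 ≈ 72.667
(O(V(1)) + L)/(10² + d) = ((7 + 6*1) + 218/3)/(10² - 375) = ((7 + 6) + 218/3)/(100 - 375) = (13 + 218/3)/(-275) = (257/3)*(-1/275) = -257/825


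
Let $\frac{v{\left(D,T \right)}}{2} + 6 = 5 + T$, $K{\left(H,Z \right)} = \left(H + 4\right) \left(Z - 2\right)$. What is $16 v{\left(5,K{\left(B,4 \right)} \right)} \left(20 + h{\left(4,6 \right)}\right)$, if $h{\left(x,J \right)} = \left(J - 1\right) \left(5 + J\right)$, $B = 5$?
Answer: $40800$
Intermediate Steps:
$K{\left(H,Z \right)} = \left(-2 + Z\right) \left(4 + H\right)$ ($K{\left(H,Z \right)} = \left(4 + H\right) \left(-2 + Z\right) = \left(-2 + Z\right) \left(4 + H\right)$)
$v{\left(D,T \right)} = -2 + 2 T$ ($v{\left(D,T \right)} = -12 + 2 \left(5 + T\right) = -12 + \left(10 + 2 T\right) = -2 + 2 T$)
$h{\left(x,J \right)} = \left(-1 + J\right) \left(5 + J\right)$
$16 v{\left(5,K{\left(B,4 \right)} \right)} \left(20 + h{\left(4,6 \right)}\right) = 16 \left(-2 + 2 \left(-8 - 10 + 4 \cdot 4 + 5 \cdot 4\right)\right) \left(20 + \left(-5 + 6^{2} + 4 \cdot 6\right)\right) = 16 \left(-2 + 2 \left(-8 - 10 + 16 + 20\right)\right) \left(20 + \left(-5 + 36 + 24\right)\right) = 16 \left(-2 + 2 \cdot 18\right) \left(20 + 55\right) = 16 \left(-2 + 36\right) 75 = 16 \cdot 34 \cdot 75 = 544 \cdot 75 = 40800$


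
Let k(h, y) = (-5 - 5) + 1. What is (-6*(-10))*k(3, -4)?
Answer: -540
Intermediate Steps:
k(h, y) = -9 (k(h, y) = -10 + 1 = -9)
(-6*(-10))*k(3, -4) = -6*(-10)*(-9) = 60*(-9) = -540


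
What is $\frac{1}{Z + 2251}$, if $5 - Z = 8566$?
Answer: $- \frac{1}{6310} \approx -0.00015848$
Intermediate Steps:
$Z = -8561$ ($Z = 5 - 8566 = -8561$)
$\frac{1}{Z + 2251} = \frac{1}{-8561 + 2251} = \frac{1}{-6310} = - \frac{1}{6310}$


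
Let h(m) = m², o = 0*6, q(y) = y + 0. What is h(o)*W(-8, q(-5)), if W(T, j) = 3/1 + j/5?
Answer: 0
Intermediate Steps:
q(y) = y
o = 0
W(T, j) = 3 + j/5 (W(T, j) = 3*1 + j*(⅕) = 3 + j/5)
h(o)*W(-8, q(-5)) = 0²*(3 + (⅕)*(-5)) = 0*(3 - 1) = 0*2 = 0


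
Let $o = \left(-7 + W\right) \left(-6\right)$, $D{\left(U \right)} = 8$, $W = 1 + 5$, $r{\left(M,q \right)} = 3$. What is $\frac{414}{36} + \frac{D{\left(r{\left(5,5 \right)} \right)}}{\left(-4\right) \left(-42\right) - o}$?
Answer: $\frac{1871}{162} \approx 11.549$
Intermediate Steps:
$W = 6$
$o = 6$ ($o = \left(-7 + 6\right) \left(-6\right) = \left(-1\right) \left(-6\right) = 6$)
$\frac{414}{36} + \frac{D{\left(r{\left(5,5 \right)} \right)}}{\left(-4\right) \left(-42\right) - o} = \frac{414}{36} + \frac{8}{\left(-4\right) \left(-42\right) - 6} = 414 \cdot \frac{1}{36} + \frac{8}{168 - 6} = \frac{23}{2} + \frac{8}{162} = \frac{23}{2} + 8 \cdot \frac{1}{162} = \frac{23}{2} + \frac{4}{81} = \frac{1871}{162}$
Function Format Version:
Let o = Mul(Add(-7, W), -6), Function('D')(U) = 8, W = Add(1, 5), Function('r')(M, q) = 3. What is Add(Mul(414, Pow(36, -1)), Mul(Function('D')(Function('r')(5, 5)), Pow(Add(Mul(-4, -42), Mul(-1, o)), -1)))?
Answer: Rational(1871, 162) ≈ 11.549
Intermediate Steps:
W = 6
o = 6 (o = Mul(Add(-7, 6), -6) = Mul(-1, -6) = 6)
Add(Mul(414, Pow(36, -1)), Mul(Function('D')(Function('r')(5, 5)), Pow(Add(Mul(-4, -42), Mul(-1, o)), -1))) = Add(Mul(414, Pow(36, -1)), Mul(8, Pow(Add(Mul(-4, -42), Mul(-1, 6)), -1))) = Add(Mul(414, Rational(1, 36)), Mul(8, Pow(Add(168, -6), -1))) = Add(Rational(23, 2), Mul(8, Pow(162, -1))) = Add(Rational(23, 2), Mul(8, Rational(1, 162))) = Add(Rational(23, 2), Rational(4, 81)) = Rational(1871, 162)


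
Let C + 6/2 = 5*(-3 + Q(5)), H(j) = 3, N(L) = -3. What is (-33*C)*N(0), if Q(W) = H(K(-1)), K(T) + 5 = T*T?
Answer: -297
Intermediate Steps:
K(T) = -5 + T² (K(T) = -5 + T*T = -5 + T²)
Q(W) = 3
C = -3 (C = -3 + 5*(-3 + 3) = -3 + 5*0 = -3 + 0 = -3)
(-33*C)*N(0) = -33*(-3)*(-3) = 99*(-3) = -297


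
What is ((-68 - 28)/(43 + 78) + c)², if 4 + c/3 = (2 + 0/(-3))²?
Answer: 9216/14641 ≈ 0.62947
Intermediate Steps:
c = 0 (c = -12 + 3*(2 + 0/(-3))² = -12 + 3*(2 + 0*(-⅓))² = -12 + 3*(2 + 0)² = -12 + 3*2² = -12 + 3*4 = -12 + 12 = 0)
((-68 - 28)/(43 + 78) + c)² = ((-68 - 28)/(43 + 78) + 0)² = (-96/121 + 0)² = (-96/121)² = 9216/14641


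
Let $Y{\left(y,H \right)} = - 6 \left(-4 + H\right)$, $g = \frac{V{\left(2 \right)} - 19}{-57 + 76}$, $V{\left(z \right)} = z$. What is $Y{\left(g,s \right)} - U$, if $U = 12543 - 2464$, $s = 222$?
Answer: $-11387$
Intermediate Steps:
$g = - \frac{17}{19}$ ($g = \frac{2 - 19}{-57 + 76} = - \frac{17}{19} \approx -0.89474$)
$Y{\left(y,H \right)} = 24 - 6 H$
$U = 10079$
$Y{\left(g,s \right)} - U = \left(24 - 1332\right) - 10079 = -1308 - 10079 = -11387$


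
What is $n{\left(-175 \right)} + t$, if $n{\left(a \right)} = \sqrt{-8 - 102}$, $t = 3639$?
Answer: $3639 + i \sqrt{110} \approx 3639.0 + 10.488 i$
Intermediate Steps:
$n{\left(a \right)} = i \sqrt{110}$ ($n{\left(a \right)} = \sqrt{-110} = i \sqrt{110}$)
$n{\left(-175 \right)} + t = i \sqrt{110} + 3639 = 3639 + i \sqrt{110}$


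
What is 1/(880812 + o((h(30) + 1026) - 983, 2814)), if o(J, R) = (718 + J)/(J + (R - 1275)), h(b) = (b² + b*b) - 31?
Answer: 3351/2951603542 ≈ 1.1353e-6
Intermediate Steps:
h(b) = -31 + 2*b² (h(b) = (b² + b²) - 31 = 2*b² - 31 = -31 + 2*b²)
o(J, R) = (718 + J)/(-1275 + J + R) (o(J, R) = (718 + J)/(J + (-1275 + R)) = (718 + J)/(-1275 + J + R))
1/(880812 + o((h(30) + 1026) - 983, 2814)) = 1/(880812 + (718 + (((-31 + 2*30²) + 1026) - 983))/(-1275 + (((-31 + 2*30²) + 1026) - 983) + 2814)) = 1/(880812 + (718 + (((-31 + 2*900) + 1026) - 983))/(-1275 + (((-31 + 2*900) + 1026) - 983) + 2814)) = 1/(880812 + (718 + (((-31 + 1800) + 1026) - 983))/(-1275 + (((-31 + 1800) + 1026) - 983) + 2814)) = 1/(880812 + (718 + ((1769 + 1026) - 983))/(-1275 + ((1769 + 1026) - 983) + 2814)) = 1/(880812 + (718 + (2795 - 983))/(-1275 + (2795 - 983) + 2814)) = 1/(880812 + (718 + 1812)/(-1275 + 1812 + 2814)) = 1/(880812 + 2530/3351) = 1/(2951603542/3351) = 3351/2951603542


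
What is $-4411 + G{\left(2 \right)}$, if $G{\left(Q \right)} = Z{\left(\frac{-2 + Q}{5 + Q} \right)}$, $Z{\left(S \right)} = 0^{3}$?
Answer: $-4411$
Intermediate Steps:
$Z{\left(S \right)} = 0$
$G{\left(Q \right)} = 0$
$-4411 + G{\left(2 \right)} = -4411 + 0 = -4411$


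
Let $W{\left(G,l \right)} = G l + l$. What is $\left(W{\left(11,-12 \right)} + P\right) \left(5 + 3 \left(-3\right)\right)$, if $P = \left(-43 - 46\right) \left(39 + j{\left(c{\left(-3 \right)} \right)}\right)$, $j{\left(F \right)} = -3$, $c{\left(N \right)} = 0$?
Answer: $13392$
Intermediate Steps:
$W{\left(G,l \right)} = l + G l$
$P = -3204$ ($P = \left(-43 - 46\right) \left(39 - 3\right) = \left(-89\right) 36 = -3204$)
$\left(W{\left(11,-12 \right)} + P\right) \left(5 + 3 \left(-3\right)\right) = \left(- 12 \left(1 + 11\right) - 3204\right) \left(5 + 3 \left(-3\right)\right) = \left(\left(-12\right) 12 - 3204\right) \left(5 - 9\right) = \left(-144 - 3204\right) \left(-4\right) = \left(-3348\right) \left(-4\right) = 13392$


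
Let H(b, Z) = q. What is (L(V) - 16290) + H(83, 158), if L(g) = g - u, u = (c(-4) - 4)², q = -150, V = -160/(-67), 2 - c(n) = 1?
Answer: -1101923/67 ≈ -16447.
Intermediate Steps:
c(n) = 1 (c(n) = 2 - 1*1 = 2 - 1 = 1)
V = 160/67 (V = -160*(-1/67) = 160/67 ≈ 2.3881)
u = 9 (u = (1 - 4)² = (-3)² = 9)
H(b, Z) = -150
L(g) = -9 + g (L(g) = g - 1*9 = g - 9 = -9 + g)
(L(V) - 16290) + H(83, 158) = ((-9 + 160/67) - 16290) - 150 = (-443/67 - 16290) - 150 = -1091873/67 - 150 = -1101923/67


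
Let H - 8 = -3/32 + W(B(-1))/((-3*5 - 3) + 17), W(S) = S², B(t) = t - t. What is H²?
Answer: 64009/1024 ≈ 62.509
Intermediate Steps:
B(t) = 0
H = 253/32 (H = 8 + (-3/32 + 0²/((-3*5 - 3) + 17)) = 8 + (-3*1/32 + 0/((-15 - 3) + 17)) = 8 + (-3/32 + 0/(-18 + 17)) = 8 + (-3/32 + 0/(-1)) = 8 + (-3/32 + 0*(-1)) = 8 + (-3/32 + 0) = 8 - 3/32 = 253/32 ≈ 7.9063)
H² = (253/32)² = 64009/1024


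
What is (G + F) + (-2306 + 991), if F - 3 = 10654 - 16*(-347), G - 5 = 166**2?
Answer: 42455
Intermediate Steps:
G = 27561 (G = 5 + 166**2 = 5 + 27556 = 27561)
F = 16209 (F = 3 + (10654 - 16*(-347)) = 3 + (10654 - 1*(-5552)) = 3 + (10654 + 5552) = 3 + 16206 = 16209)
(G + F) + (-2306 + 991) = (27561 + 16209) + (-2306 + 991) = 43770 - 1315 = 42455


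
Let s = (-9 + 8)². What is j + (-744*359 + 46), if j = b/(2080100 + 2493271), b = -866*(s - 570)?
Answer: -1221318232796/4573371 ≈ -2.6705e+5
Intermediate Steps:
s = 1 (s = (-1)² = 1)
b = 492754 (b = -866*(1 - 570) = -866*(-569) = 492754)
j = 492754/4573371 (j = 492754/(2080100 + 2493271) = 492754/4573371 ≈ 0.10774)
j + (-744*359 + 46) = 492754/4573371 + (-744*359 + 46) = 492754/4573371 + (-267096 + 46) = 492754/4573371 - 267050 = -1221318232796/4573371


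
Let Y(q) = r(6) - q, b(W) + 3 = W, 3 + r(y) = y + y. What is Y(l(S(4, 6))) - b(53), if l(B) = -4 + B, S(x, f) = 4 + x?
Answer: -45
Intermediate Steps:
r(y) = -3 + 2*y (r(y) = -3 + (y + y) = -3 + 2*y)
b(W) = -3 + W
Y(q) = 9 - q (Y(q) = (-3 + 2*6) - q = (-3 + 12) - q = 9 - q)
Y(l(S(4, 6))) - b(53) = (9 - (-4 + (4 + 4))) - (-3 + 53) = (9 - (-4 + 8)) - 1*50 = (9 - 1*4) - 50 = (9 - 4) - 50 = 5 - 50 = -45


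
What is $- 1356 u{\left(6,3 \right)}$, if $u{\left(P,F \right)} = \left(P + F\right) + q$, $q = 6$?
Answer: $-20340$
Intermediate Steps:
$u{\left(P,F \right)} = 6 + F + P$ ($u{\left(P,F \right)} = \left(P + F\right) + 6 = \left(F + P\right) + 6 = 6 + F + P$)
$- 1356 u{\left(6,3 \right)} = - 1356 \left(6 + 3 + 6\right) = \left(-1356\right) 15 = -20340$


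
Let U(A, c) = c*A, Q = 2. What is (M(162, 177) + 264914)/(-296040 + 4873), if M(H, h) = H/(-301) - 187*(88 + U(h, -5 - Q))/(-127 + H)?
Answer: -407949951/438206335 ≈ -0.93095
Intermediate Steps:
U(A, c) = A*c
M(H, h) = -H/301 - 187*(88 - 7*h)/(-127 + H) (M(H, h) = H/(-301) - 187*(88 + h*(-5 - 1*2))/(-127 + H) = H*(-1/301) - 187*(88 + h*(-5 - 2))/(-127 + H) = -H/301 - 187*(88 + h*(-7))/(-127 + H) = -H/301 - 187*(88 - 7*h)/(-127 + H))
(M(162, 177) + 264914)/(-296040 + 4873) = ((-4953256 - 1*162² + 127*162 + 394009*177)/(301*(-127 + 162)) + 264914)/(-296040 + 4873) = ((1/301)*(-4953256 - 1*26244 + 20574 + 69739593)/35 + 264914)/(-291167) = ((1/301)*(1/35)*(-4953256 - 26244 + 20574 + 69739593) + 264914)*(-1/291167) = ((1/301)*(1/35)*64780667 + 264914)*(-1/291167) = (9254381/1505 + 264914)*(-1/291167) = (407949951/1505)*(-1/291167) = -407949951/438206335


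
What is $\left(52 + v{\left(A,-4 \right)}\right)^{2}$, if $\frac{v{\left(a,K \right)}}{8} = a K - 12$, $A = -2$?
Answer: $400$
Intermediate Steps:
$v{\left(a,K \right)} = -96 + 8 K a$ ($v{\left(a,K \right)} = 8 \left(a K - 12\right) = 8 \left(K a - 12\right) = 8 \left(-12 + K a\right) = -96 + 8 K a$)
$\left(52 + v{\left(A,-4 \right)}\right)^{2} = \left(52 - \left(96 + 32 \left(-2\right)\right)\right)^{2} = \left(52 + \left(-96 + 64\right)\right)^{2} = \left(52 - 32\right)^{2} = 20^{2} = 400$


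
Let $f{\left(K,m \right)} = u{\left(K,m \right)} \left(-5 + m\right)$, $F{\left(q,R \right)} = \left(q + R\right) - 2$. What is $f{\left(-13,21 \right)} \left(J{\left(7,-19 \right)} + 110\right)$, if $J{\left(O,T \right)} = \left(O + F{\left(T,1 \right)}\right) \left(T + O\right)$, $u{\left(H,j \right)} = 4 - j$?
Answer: $-72352$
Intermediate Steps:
$F{\left(q,R \right)} = -2 + R + q$ ($F{\left(q,R \right)} = \left(R + q\right) - 2 = -2 + R + q$)
$f{\left(K,m \right)} = \left(-5 + m\right) \left(4 - m\right)$ ($f{\left(K,m \right)} = \left(4 - m\right) \left(-5 + m\right) = \left(-5 + m\right) \left(4 - m\right)$)
$J{\left(O,T \right)} = \left(O + T\right) \left(-1 + O + T\right)$ ($J{\left(O,T \right)} = \left(O + \left(-2 + 1 + T\right)\right) \left(T + O\right) = \left(O + \left(-1 + T\right)\right) \left(O + T\right) = \left(-1 + O + T\right) \left(O + T\right) = \left(O + T\right) \left(-1 + O + T\right)$)
$f{\left(-13,21 \right)} \left(J{\left(7,-19 \right)} + 110\right) = - \left(-5 + 21\right) \left(-4 + 21\right) \left(\left(7^{2} + \left(-19\right)^{2} - 7 - -19 + 2 \cdot 7 \left(-19\right)\right) + 110\right) = \left(-1\right) 16 \cdot 17 \left(\left(49 + 361 - 7 + 19 - 266\right) + 110\right) = - 272 \left(156 + 110\right) = \left(-272\right) 266 = -72352$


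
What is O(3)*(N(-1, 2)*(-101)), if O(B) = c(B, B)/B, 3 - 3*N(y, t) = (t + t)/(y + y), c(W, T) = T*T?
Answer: -505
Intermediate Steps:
c(W, T) = T²
N(y, t) = 1 - t/(3*y) (N(y, t) = 1 - (t + t)/(3*(y + y)) = 1 - 2*t/(3*(2*y)) = 1 - 2*t*1/(2*y)/3 = 1 - t/(3*y))
O(B) = B (O(B) = B²/B = B)
O(3)*(N(-1, 2)*(-101)) = 3*(((-1 - ⅓*2)/(-1))*(-101)) = 3*(-(-1 - ⅔)*(-101)) = 3*(-1*(-5/3)*(-101)) = 3*((5/3)*(-101)) = 3*(-505/3) = -505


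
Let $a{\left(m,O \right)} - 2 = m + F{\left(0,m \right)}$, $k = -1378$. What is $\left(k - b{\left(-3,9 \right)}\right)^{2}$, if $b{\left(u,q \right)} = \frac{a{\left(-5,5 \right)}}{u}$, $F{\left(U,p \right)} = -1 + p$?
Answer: $1907161$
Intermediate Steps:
$a{\left(m,O \right)} = 1 + 2 m$ ($a{\left(m,O \right)} = 2 + \left(m + \left(-1 + m\right)\right) = 2 + \left(-1 + 2 m\right) = 1 + 2 m$)
$b{\left(u,q \right)} = - \frac{9}{u}$ ($b{\left(u,q \right)} = \frac{1 + 2 \left(-5\right)}{u} = \frac{1 - 10}{u} = - \frac{9}{u}$)
$\left(k - b{\left(-3,9 \right)}\right)^{2} = \left(-1378 - - \frac{9}{-3}\right)^{2} = \left(-1378 - \left(-9\right) \left(- \frac{1}{3}\right)\right)^{2} = \left(-1378 - 3\right)^{2} = \left(-1381\right)^{2} = 1907161$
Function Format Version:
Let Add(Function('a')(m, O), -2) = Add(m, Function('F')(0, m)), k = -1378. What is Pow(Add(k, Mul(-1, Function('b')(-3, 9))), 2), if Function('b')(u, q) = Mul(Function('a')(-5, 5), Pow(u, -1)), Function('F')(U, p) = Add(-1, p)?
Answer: 1907161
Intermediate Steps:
Function('a')(m, O) = Add(1, Mul(2, m)) (Function('a')(m, O) = Add(2, Add(m, Add(-1, m))) = Add(2, Add(-1, Mul(2, m))) = Add(1, Mul(2, m)))
Function('b')(u, q) = Mul(-9, Pow(u, -1)) (Function('b')(u, q) = Mul(Add(1, Mul(2, -5)), Pow(u, -1)) = Mul(Add(1, -10), Pow(u, -1)) = Mul(-9, Pow(u, -1)))
Pow(Add(k, Mul(-1, Function('b')(-3, 9))), 2) = Pow(Add(-1378, Mul(-1, Mul(-9, Pow(-3, -1)))), 2) = Pow(Add(-1378, Mul(-1, Mul(-9, Rational(-1, 3)))), 2) = Pow(Add(-1378, Mul(-1, 3)), 2) = Pow(Add(-1378, -3), 2) = Pow(-1381, 2) = 1907161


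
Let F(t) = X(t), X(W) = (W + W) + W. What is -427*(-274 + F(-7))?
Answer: 125965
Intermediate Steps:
X(W) = 3*W (X(W) = 2*W + W = 3*W)
F(t) = 3*t
-427*(-274 + F(-7)) = -427*(-274 + 3*(-7)) = -427*(-274 - 21) = -427*(-295) = 125965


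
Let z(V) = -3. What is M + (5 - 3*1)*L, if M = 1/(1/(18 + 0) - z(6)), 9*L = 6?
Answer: 274/165 ≈ 1.6606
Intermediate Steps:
L = ⅔ (L = (⅑)*6 = ⅔ ≈ 0.66667)
M = 18/55 (M = 1/(1/(18 + 0) - 1*(-3)) = 1/(1/18 + 3) = 1/(55/18) = 18/55 ≈ 0.32727)
M + (5 - 3*1)*L = 18/55 + (5 - 3*1)*(⅔) = 18/55 + (5 - 3)*(⅔) = 18/55 + 2*(⅔) = 18/55 + 4/3 = 274/165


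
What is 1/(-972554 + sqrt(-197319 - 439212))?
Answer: -972554/945861919447 - I*sqrt(636531)/945861919447 ≈ -1.0282e-6 - 8.4349e-10*I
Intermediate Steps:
1/(-972554 + sqrt(-197319 - 439212)) = 1/(-972554 + sqrt(-636531)) = 1/(-972554 + I*sqrt(636531))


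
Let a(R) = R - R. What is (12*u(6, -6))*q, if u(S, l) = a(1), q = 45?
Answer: 0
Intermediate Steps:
a(R) = 0
u(S, l) = 0
(12*u(6, -6))*q = (12*0)*45 = 0*45 = 0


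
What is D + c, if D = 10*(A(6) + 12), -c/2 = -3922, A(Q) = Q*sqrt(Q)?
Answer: 7964 + 60*sqrt(6) ≈ 8111.0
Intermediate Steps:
A(Q) = Q**(3/2)
c = 7844 (c = -2*(-3922) = 7844)
D = 120 + 60*sqrt(6) (D = 10*(6**(3/2) + 12) = 10*(6*sqrt(6) + 12) = 10*(12 + 6*sqrt(6)) = 120 + 60*sqrt(6) ≈ 266.97)
D + c = (120 + 60*sqrt(6)) + 7844 = 7964 + 60*sqrt(6)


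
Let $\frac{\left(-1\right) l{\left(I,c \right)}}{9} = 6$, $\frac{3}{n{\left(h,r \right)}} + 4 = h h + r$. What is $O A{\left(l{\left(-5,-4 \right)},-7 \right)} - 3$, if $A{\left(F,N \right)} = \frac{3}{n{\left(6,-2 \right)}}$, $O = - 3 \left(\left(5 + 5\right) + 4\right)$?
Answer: $-1263$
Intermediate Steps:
$n{\left(h,r \right)} = \frac{3}{-4 + r + h^{2}}$ ($n{\left(h,r \right)} = \frac{3}{-4 + \left(h h + r\right)} = \frac{3}{-4 + \left(h^{2} + r\right)} = \frac{3}{-4 + \left(r + h^{2}\right)} = \frac{3}{-4 + r + h^{2}}$)
$O = -42$ ($O = - 3 \left(10 + 4\right) = \left(-3\right) 14 = -42$)
$l{\left(I,c \right)} = -54$ ($l{\left(I,c \right)} = \left(-9\right) 6 = -54$)
$A{\left(F,N \right)} = 30$ ($A{\left(F,N \right)} = \frac{3}{3 \frac{1}{-4 - 2 + 6^{2}}} = \frac{3}{3 \frac{1}{-4 - 2 + 36}} = \frac{3}{3 \cdot \frac{1}{30}} = 3 \frac{1}{\frac{1}{10}} = 3 \cdot 10 = 30$)
$O A{\left(l{\left(-5,-4 \right)},-7 \right)} - 3 = \left(-42\right) 30 - 3 = -1260 - 3 = -1263$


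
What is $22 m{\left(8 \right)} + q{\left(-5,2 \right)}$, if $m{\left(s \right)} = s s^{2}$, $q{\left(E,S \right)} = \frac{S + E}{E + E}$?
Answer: $\frac{112643}{10} \approx 11264.0$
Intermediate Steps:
$q{\left(E,S \right)} = \frac{E + S}{2 E}$
$m{\left(s \right)} = s^{3}$
$22 m{\left(8 \right)} + q{\left(-5,2 \right)} = 22 \cdot 8^{3} + \frac{-5 + 2}{2 \left(-5\right)} = 22 \cdot 512 + \frac{1}{2} \left(- \frac{1}{5}\right) \left(-3\right) = 11264 + \frac{3}{10} = \frac{112643}{10}$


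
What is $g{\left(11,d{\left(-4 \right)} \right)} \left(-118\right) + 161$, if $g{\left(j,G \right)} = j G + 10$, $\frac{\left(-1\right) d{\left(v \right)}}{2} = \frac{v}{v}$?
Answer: $1577$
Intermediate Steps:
$d{\left(v \right)} = -2$ ($d{\left(v \right)} = - 2 \frac{v}{v} = \left(-2\right) 1 = -2$)
$g{\left(j,G \right)} = 10 + G j$ ($g{\left(j,G \right)} = G j + 10 = 10 + G j$)
$g{\left(11,d{\left(-4 \right)} \right)} \left(-118\right) + 161 = \left(10 - 22\right) \left(-118\right) + 161 = \left(-12\right) \left(-118\right) + 161 = 1416 + 161 = 1577$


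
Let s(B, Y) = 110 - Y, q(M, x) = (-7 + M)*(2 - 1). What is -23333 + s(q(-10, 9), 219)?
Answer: -23442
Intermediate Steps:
q(M, x) = -7 + M (q(M, x) = (-7 + M)*1 = -7 + M)
-23333 + s(q(-10, 9), 219) = -23333 + (110 - 1*219) = -23333 + (110 - 219) = -23333 - 109 = -23442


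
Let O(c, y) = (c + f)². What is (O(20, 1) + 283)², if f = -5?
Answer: 258064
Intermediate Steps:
O(c, y) = (-5 + c)² (O(c, y) = (c - 5)² = (-5 + c)²)
(O(20, 1) + 283)² = ((-5 + 20)² + 283)² = (15² + 283)² = (225 + 283)² = 508² = 258064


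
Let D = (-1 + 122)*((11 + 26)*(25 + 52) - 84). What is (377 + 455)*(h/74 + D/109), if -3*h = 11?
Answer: 30897248096/12099 ≈ 2.5537e+6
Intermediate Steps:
D = 334565 (D = 121*(37*77 - 84) = 121*(2849 - 84) = 121*2765 = 334565)
h = -11/3 (h = -⅓*11 = -11/3 ≈ -3.6667)
(377 + 455)*(h/74 + D/109) = (377 + 455)*(-11/3/74 + 334565/109) = 832*(-11/3*1/74 + 334565*(1/109)) = 832*(-11/222 + 334565/109) = 832*(74272231/24198) = 30897248096/12099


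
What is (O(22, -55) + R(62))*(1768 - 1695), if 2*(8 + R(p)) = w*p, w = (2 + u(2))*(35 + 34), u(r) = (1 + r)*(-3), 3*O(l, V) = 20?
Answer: -3279379/3 ≈ -1.0931e+6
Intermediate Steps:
O(l, V) = 20/3 (O(l, V) = (1/3)*20 = 20/3)
u(r) = -3 - 3*r
w = -483 (w = (2 + (-3 - 3*2))*(35 + 34) = (2 + (-3 - 6))*69 = (2 - 9)*69 = -7*69 = -483)
R(p) = -8 - 483*p/2 (R(p) = -8 + (-483*p)/2 = -8 - 483*p/2)
(O(22, -55) + R(62))*(1768 - 1695) = (20/3 + (-8 - 483/2*62))*(1768 - 1695) = (20/3 + (-8 - 14973))*73 = (20/3 - 14981)*73 = -44923/3*73 = -3279379/3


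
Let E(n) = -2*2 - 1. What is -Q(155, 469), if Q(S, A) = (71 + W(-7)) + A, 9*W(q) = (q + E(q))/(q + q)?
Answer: -11342/21 ≈ -540.10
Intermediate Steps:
E(n) = -5 (E(n) = -4 - 1 = -5)
W(q) = (-5 + q)/(18*q) (W(q) = ((q - 5)/(q + q))/9 = ((-5 + q)/((2*q)))/9 = ((-5 + q)*(1/(2*q)))/9 = ((-5 + q)/(2*q))/9 = (-5 + q)/(18*q))
Q(S, A) = 1493/21 + A (Q(S, A) = (71 + (1/18)*(-5 - 7)/(-7)) + A = (71 + (1/18)*(-⅐)*(-12)) + A = (71 + 2/21) + A = 1493/21 + A)
-Q(155, 469) = -(1493/21 + 469) = -1*11342/21 = -11342/21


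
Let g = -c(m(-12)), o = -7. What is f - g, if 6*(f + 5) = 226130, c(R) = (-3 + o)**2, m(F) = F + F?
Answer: 113350/3 ≈ 37783.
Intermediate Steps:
m(F) = 2*F
c(R) = 100 (c(R) = (-3 - 7)**2 = (-10)**2 = 100)
f = 113050/3 (f = -5 + (1/6)*226130 = -5 + 113065/3 = 113050/3 ≈ 37683.)
g = -100 (g = -1*100 = -100)
f - g = 113050/3 - 1*(-100) = 113050/3 + 100 = 113350/3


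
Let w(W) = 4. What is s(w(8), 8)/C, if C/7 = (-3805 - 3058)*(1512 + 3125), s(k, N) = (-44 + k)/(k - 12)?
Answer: -5/222766117 ≈ -2.2445e-8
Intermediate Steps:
s(k, N) = (-44 + k)/(-12 + k)
C = -222766117 (C = 7*((-3805 - 3058)*(1512 + 3125)) = 7*(-6863*4637) = 7*(-31823731) = -222766117)
s(w(8), 8)/C = ((-44 + 4)/(-12 + 4))/(-222766117) = (-40/(-8))*(-1/222766117) = -1/8*(-40)*(-1/222766117) = 5*(-1/222766117) = -5/222766117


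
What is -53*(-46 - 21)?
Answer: 3551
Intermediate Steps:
-53*(-46 - 21) = -53*(-67) = 3551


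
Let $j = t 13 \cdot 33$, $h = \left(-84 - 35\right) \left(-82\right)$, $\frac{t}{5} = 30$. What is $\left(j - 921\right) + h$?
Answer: $73187$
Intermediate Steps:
$t = 150$ ($t = 5 \cdot 30 = 150$)
$h = 9758$ ($h = \left(-119\right) \left(-82\right) = 9758$)
$j = 64350$ ($j = 150 \cdot 13 \cdot 33 = 1950 \cdot 33 = 64350$)
$\left(j - 921\right) + h = \left(64350 - 921\right) + 9758 = 63429 + 9758 = 73187$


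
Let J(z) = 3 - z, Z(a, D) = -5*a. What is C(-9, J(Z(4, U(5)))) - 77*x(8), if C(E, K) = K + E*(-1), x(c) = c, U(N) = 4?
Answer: -584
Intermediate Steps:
C(E, K) = K - E
C(-9, J(Z(4, U(5)))) - 77*x(8) = ((3 - (-5)*4) - 1*(-9)) - 77*8 = ((3 - 1*(-20)) + 9) - 616 = ((3 + 20) + 9) - 616 = (23 + 9) - 616 = 32 - 616 = -584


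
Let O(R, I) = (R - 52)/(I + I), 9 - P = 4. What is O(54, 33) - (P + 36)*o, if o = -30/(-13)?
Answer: -40577/429 ≈ -94.585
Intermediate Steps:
P = 5 (P = 9 - 1*4 = 9 - 4 = 5)
o = 30/13 (o = -30*(-1/13) = 30/13 ≈ 2.3077)
O(R, I) = (-52 + R)/(2*I) (O(R, I) = (-52 + R)/((2*I)) = (-52 + R)*(1/(2*I)) = (-52 + R)/(2*I))
O(54, 33) - (P + 36)*o = (1/2)*(-52 + 54)/33 - (5 + 36)*30/13 = (1/2)*(1/33)*2 - 41*30/13 = 1/33 - 1*1230/13 = 1/33 - 1230/13 = -40577/429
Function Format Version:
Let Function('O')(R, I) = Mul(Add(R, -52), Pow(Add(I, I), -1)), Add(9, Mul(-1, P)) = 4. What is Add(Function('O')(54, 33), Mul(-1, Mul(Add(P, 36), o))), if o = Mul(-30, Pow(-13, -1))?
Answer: Rational(-40577, 429) ≈ -94.585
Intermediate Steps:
P = 5 (P = Add(9, Mul(-1, 4)) = Add(9, -4) = 5)
o = Rational(30, 13) (o = Mul(-30, Rational(-1, 13)) = Rational(30, 13) ≈ 2.3077)
Function('O')(R, I) = Mul(Rational(1, 2), Pow(I, -1), Add(-52, R)) (Function('O')(R, I) = Mul(Add(-52, R), Pow(Mul(2, I), -1)) = Mul(Add(-52, R), Mul(Rational(1, 2), Pow(I, -1))) = Mul(Rational(1, 2), Pow(I, -1), Add(-52, R)))
Add(Function('O')(54, 33), Mul(-1, Mul(Add(P, 36), o))) = Add(Mul(Rational(1, 2), Pow(33, -1), Add(-52, 54)), Mul(-1, Mul(Add(5, 36), Rational(30, 13)))) = Add(Mul(Rational(1, 2), Rational(1, 33), 2), Mul(-1, Mul(41, Rational(30, 13)))) = Add(Rational(1, 33), Mul(-1, Rational(1230, 13))) = Add(Rational(1, 33), Rational(-1230, 13)) = Rational(-40577, 429)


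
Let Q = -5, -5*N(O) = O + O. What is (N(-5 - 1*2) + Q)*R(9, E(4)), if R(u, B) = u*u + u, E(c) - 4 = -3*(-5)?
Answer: -198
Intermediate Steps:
E(c) = 19 (E(c) = 4 - 3*(-5) = 4 + 15 = 19)
N(O) = -2*O/5 (N(O) = -(O + O)/5 = -2*O/5)
R(u, B) = u + u² (R(u, B) = u² + u = u + u²)
(N(-5 - 1*2) + Q)*R(9, E(4)) = (-2*(-5 - 1*2)/5 - 5)*(9*(1 + 9)) = (-2*(-5 - 2)/5 - 5)*(9*10) = (-⅖*(-7) - 5)*90 = (14/5 - 5)*90 = -11/5*90 = -198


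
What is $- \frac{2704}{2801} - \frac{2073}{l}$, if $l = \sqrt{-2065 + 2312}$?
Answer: $- \frac{2704}{2801} - \frac{2073 \sqrt{247}}{247} \approx -132.87$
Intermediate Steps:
$l = \sqrt{247} \approx 15.716$
$- \frac{2704}{2801} - \frac{2073}{l} = - \frac{2704}{2801} - \frac{2073}{\sqrt{247}} = \left(-2704\right) \frac{1}{2801} - 2073 \frac{\sqrt{247}}{247} = - \frac{2704}{2801} - \frac{2073 \sqrt{247}}{247}$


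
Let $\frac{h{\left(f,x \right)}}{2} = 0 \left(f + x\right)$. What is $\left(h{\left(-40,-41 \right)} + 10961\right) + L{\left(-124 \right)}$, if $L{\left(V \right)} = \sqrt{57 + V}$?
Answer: $10961 + i \sqrt{67} \approx 10961.0 + 8.1853 i$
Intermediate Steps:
$h{\left(f,x \right)} = 0$ ($h{\left(f,x \right)} = 2 \cdot 0 \left(f + x\right) = 2 \cdot 0 = 0$)
$\left(h{\left(-40,-41 \right)} + 10961\right) + L{\left(-124 \right)} = \left(0 + 10961\right) + \sqrt{57 - 124} = 10961 + \sqrt{-67} = 10961 + i \sqrt{67}$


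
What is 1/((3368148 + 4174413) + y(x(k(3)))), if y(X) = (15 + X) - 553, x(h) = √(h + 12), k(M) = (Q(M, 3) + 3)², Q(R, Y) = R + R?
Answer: 7542023/56882110932436 - √93/56882110932436 ≈ 1.3259e-7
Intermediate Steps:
Q(R, Y) = 2*R
k(M) = (3 + 2*M)² (k(M) = (2*M + 3)² = (3 + 2*M)²)
x(h) = √(12 + h)
y(X) = -538 + X
1/((3368148 + 4174413) + y(x(k(3)))) = 1/((3368148 + 4174413) + (-538 + √(12 + (3 + 2*3)²))) = 1/(7542561 + (-538 + √(12 + (3 + 6)²))) = 1/(7542561 + (-538 + √(12 + 9²))) = 1/(7542561 + (-538 + √(12 + 81))) = 1/(7542561 + (-538 + √93)) = 1/(7542023 + √93)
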